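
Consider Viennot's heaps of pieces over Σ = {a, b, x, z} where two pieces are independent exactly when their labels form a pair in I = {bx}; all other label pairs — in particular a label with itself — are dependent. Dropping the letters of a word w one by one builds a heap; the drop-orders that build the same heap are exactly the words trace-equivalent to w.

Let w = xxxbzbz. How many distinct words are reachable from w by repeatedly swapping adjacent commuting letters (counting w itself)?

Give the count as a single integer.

4

drop 0:x onto floor
drop 1:x onto {0:x}
drop 2:x onto {1:x}
drop 3:b onto floor
drop 4:z onto {2:x, 3:b}
drop 5:b onto {4:z}
drop 6:z onto {5:b}
ground layer = {0:x, 3:b}
drop-orders for the pieces not yet dropped (sum over which currently-grounded one goes next):
  1 to go: {6} 1
  2 to go: {5,6} 1
  3 to go: {4,5,6} 1
  4 to go: {2,4,5,6} 1  {3,4,5,6} 1
  5 to go: {1,2,4,5,6} 1  {2,3,4,5,6} 2
  if 0:x drops first: 3 orders
  if 3:b drops first: 1 orders
heap linearizations: 4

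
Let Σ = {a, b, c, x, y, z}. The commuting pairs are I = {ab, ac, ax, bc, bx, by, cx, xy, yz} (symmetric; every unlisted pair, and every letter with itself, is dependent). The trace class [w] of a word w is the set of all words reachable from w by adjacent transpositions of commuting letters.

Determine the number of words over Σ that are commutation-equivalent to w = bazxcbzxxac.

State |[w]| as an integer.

144

#0=b has no predecessor
#1=a has no predecessor
#2=z depends on [0:b, 1:a]
#3=x depends on [2:z]
#4=c depends on [2:z]
#5=b depends on [2:z]
#6=z depends on [3:x, 4:c, 5:b]
#7=x depends on [6:z]
#8=x depends on [7:x]
#9=a depends on [6:z]
#10=c depends on [6:z]
sources: [0:b, 1:a]
N(rest) = Σ N(rest − s) over sources s of rest; N(one piece) = 1:
  size 1 → [8]=1  [9]=1  [10]=1
  size 2 → [7,8]=1  [8,9]=2  [8,10]=2  [9,10]=2
  size 3 → [7,8,9]=3  [7,8,10]=3  [8,9,10]=6
  size 4 → [7,8,9,10]=12
  size 5 → [6,7,8,9,10]=12
  size 6 → [3,6,7,8,9,10]=12  [4,6,7,8,9,10]=12  [5,6,7,8,9,10]=12
  size 7 → [3,4,6,7,8,9,10]=24  [3,5,6,7,8,9,10]=24  [4,5,6,7,8,9,10]=24
  size 8 → [3,4,5,6,7,8,9,10]=72
  size 9 → [2,3,4,5,6,7,8,9,10]=72
  first=0(b) contributes 72
  first=1(a) contributes 72
|[w]| = 144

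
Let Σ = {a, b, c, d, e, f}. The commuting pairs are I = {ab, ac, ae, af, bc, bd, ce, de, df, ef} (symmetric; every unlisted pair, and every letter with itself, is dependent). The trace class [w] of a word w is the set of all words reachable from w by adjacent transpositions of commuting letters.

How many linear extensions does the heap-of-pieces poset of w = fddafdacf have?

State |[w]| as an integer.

drop 0:f onto floor
drop 1:d onto floor
drop 2:d onto {1:d}
drop 3:a onto {2:d}
drop 4:f onto {0:f}
drop 5:d onto {3:a}
drop 6:a onto {5:d}
drop 7:c onto {4:f, 5:d}
drop 8:f onto {7:c}
ground layer = {0:f, 1:d}
drop-orders for the pieces not yet dropped (sum over which currently-grounded one goes next):
  1 to go: {6} 1  {8} 1
  2 to go: {6,8} 2  {7,8} 1
  3 to go: {4,7,8} 1  {6,7,8} 3
  4 to go: {0,4,7,8} 1  {4,6,7,8} 4  {5,6,7,8} 3
  5 to go: {0,4,6,7,8} 5  {3,5,6,7,8} 3  {4,5,6,7,8} 7
  6 to go: {0,4,5,6,7,8} 12  {2,3,5,6,7,8} 3  {3,4,5,6,7,8} 10
  7 to go: {0,3,4,5,6,7,8} 22  {1,2,3,5,6,7,8} 3  {2,3,4,5,6,7,8} 13
  if 0:f drops first: 16 orders
  if 1:d drops first: 35 orders
heap linearizations: 51

51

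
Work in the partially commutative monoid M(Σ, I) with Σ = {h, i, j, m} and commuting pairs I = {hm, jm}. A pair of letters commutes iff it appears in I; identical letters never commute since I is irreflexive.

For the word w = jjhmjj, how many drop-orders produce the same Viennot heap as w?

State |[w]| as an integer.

6

piece 0:j — minimal
piece 1:j rests on {0:j}
piece 2:h rests on {1:j}
piece 3:m — minimal
piece 4:j rests on {2:h}
piece 5:j rests on {4:j}
minimal pieces: {0:j, 3:m}
ways to finish when only these pieces remain (= sum over removing one remaining piece with nothing left below it):
  1 left: {3}→1  {5}→1
  2 left: {3,5}→2  {4,5}→1
  3 left: {2,4,5}→1  {3,4,5}→3
  4 left: {1,2,4,5}→1  {2,3,4,5}→4
  placing 0:j first → 5 extensions
  placing 3:m first → 1 extensions
total linear extensions = 6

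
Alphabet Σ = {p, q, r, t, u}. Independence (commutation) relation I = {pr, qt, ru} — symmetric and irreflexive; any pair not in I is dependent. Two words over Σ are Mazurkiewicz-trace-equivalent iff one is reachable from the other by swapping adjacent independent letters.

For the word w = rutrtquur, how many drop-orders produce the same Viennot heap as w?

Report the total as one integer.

12

piece 0:r — minimal
piece 1:u — minimal
piece 2:t rests on {0:r, 1:u}
piece 3:r rests on {2:t}
piece 4:t rests on {3:r}
piece 5:q rests on {3:r}
piece 6:u rests on {4:t, 5:q}
piece 7:u rests on {6:u}
piece 8:r rests on {4:t, 5:q}
minimal pieces: {0:r, 1:u}
ways to finish when only these pieces remain (= sum over removing one remaining piece with nothing left below it):
  1 left: {7}→1  {8}→1
  2 left: {6,7}→1  {7,8}→2
  3 left: {6,7,8}→3
  4 left: {4,6,7,8}→3  {5,6,7,8}→3
  5 left: {4,5,6,7,8}→6
  6 left: {3,4,5,6,7,8}→6
  7 left: {2,3,4,5,6,7,8}→6
  placing 0:r first → 6 extensions
  placing 1:u first → 6 extensions
total linear extensions = 12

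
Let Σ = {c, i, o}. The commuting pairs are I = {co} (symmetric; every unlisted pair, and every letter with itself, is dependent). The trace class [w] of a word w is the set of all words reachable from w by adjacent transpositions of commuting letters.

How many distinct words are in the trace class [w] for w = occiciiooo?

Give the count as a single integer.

drop 0:o onto floor
drop 1:c onto floor
drop 2:c onto {1:c}
drop 3:i onto {0:o, 2:c}
drop 4:c onto {3:i}
drop 5:i onto {4:c}
drop 6:i onto {5:i}
drop 7:o onto {6:i}
drop 8:o onto {7:o}
drop 9:o onto {8:o}
ground layer = {0:o, 1:c}
drop-orders for the pieces not yet dropped (sum over which currently-grounded one goes next):
  1 to go: {9} 1
  2 to go: {8,9} 1
  3 to go: {7,8,9} 1
  4 to go: {6,7,8,9} 1
  5 to go: {5,6,7,8,9} 1
  6 to go: {4,5,6,7,8,9} 1
  7 to go: {3,4,5,6,7,8,9} 1
  8 to go: {0,3,4,5,6,7,8,9} 1  {2,3,4,5,6,7,8,9} 1
  if 0:o drops first: 1 orders
  if 1:c drops first: 2 orders
heap linearizations: 3

3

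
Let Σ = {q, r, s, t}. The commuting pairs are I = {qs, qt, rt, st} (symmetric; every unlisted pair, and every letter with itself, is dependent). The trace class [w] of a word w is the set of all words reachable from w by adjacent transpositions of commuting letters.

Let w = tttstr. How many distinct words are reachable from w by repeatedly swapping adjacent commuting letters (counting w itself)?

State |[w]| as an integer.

15

#0=t has no predecessor
#1=t depends on [0:t]
#2=t depends on [1:t]
#3=s has no predecessor
#4=t depends on [2:t]
#5=r depends on [3:s]
sources: [0:t, 3:s]
N(rest) = Σ N(rest − s) over sources s of rest; N(one piece) = 1:
  size 1 → [4]=1  [5]=1
  size 2 → [2,4]=1  [3,5]=1  [4,5]=2
  size 3 → [1,2,4]=1  [2,4,5]=3  [3,4,5]=3
  size 4 → [0,1,2,4]=1  [1,2,4,5]=4  [2,3,4,5]=6
  first=0(t) contributes 10
  first=3(s) contributes 5
|[w]| = 15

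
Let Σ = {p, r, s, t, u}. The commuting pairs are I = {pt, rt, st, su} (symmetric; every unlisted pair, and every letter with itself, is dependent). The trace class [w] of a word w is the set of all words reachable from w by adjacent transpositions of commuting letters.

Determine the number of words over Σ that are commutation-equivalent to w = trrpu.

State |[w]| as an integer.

4

0(t) covers ∅
1(r) covers ∅
2(r) covers 1:r
3(p) covers 2:r
4(u) covers 0:t, 3:p
floor of heap: 0:t, 1:r
completions by unplaced set U, small U first (add the entries for U minus each lowest piece of U):
  |U|=1: {4}:1
  |U|=2: {0,4}:1  {3,4}:1
  |U|=3: {0,3,4}:2  {2,3,4}:1
  start at 0(t): 1
  start at 1(r): 3
sum over floor = 4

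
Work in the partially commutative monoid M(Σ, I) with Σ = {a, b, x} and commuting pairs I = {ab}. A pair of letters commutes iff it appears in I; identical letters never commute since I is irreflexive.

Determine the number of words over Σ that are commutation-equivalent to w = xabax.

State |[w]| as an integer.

#0=x has no predecessor
#1=a depends on [0:x]
#2=b depends on [0:x]
#3=a depends on [1:a]
#4=x depends on [2:b, 3:a]
sources: [0:x]
N(rest) = Σ N(rest − s) over sources s of rest; N(one piece) = 1:
  size 1 → [4]=1
  size 2 → [2,4]=1  [3,4]=1
  size 3 → [1,3,4]=1  [2,3,4]=2
  first=0(x) contributes 3

3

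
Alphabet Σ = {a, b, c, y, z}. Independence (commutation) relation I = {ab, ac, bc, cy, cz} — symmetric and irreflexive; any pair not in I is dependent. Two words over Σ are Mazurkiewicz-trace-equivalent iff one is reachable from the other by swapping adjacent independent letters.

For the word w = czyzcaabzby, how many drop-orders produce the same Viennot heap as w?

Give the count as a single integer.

0(c) covers ∅
1(z) covers ∅
2(y) covers 1:z
3(z) covers 2:y
4(c) covers 0:c
5(a) covers 3:z
6(a) covers 5:a
7(b) covers 3:z
8(z) covers 6:a, 7:b
9(b) covers 8:z
10(y) covers 9:b
floor of heap: 0:c, 1:z
completions by unplaced set U, small U first (add the entries for U minus each lowest piece of U):
  |U|=1: {4}:1  {10}:1
  |U|=2: {0,4}:1  {4,10}:2  {9,10}:1
  |U|=3: {0,4,10}:3  {4,9,10}:3  {8,9,10}:1
  |U|=4: {0,4,9,10}:6  {4,8,9,10}:4  {6,8,9,10}:1  {7,8,9,10}:1
  |U|=5: {0,4,8,9,10}:10  {4,6,8,9,10}:5  {4,7,8,9,10}:5  {5,6,8,9,10}:1  {6,7,8,9,10}:2
  |U|=6: {0,4,6,8,9,10}:15  {0,4,7,8,9,10}:15  {4,5,6,8,9,10}:6  {4,6,7,8,9,10}:12  {5,6,7,8,9,10}:3
  |U|=7: {0,4,5,6,8,9,10}:21  {0,4,6,7,8,9,10}:42  {3,5,6,7,8,9,10}:3  {4,5,6,7,8,9,10}:21
  |U|=8: {0,4,5,6,7,8,9,10}:84  {2,3,5,6,7,8,9,10}:3  {3,4,5,6,7,8,9,10}:24
  |U|=9: {0,3,4,5,6,7,8,9,10}:108  {1,2,3,5,6,7,8,9,10}:3  {2,3,4,5,6,7,8,9,10}:27
  start at 0(c): 30
  start at 1(z): 135
sum over floor = 165

165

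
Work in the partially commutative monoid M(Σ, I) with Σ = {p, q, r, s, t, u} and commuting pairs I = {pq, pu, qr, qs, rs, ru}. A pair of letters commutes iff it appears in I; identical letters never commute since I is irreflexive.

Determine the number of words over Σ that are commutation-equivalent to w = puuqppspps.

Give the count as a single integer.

piece 0:p — minimal
piece 1:u — minimal
piece 2:u rests on {1:u}
piece 3:q rests on {2:u}
piece 4:p rests on {0:p}
piece 5:p rests on {4:p}
piece 6:s rests on {2:u, 5:p}
piece 7:p rests on {6:s}
piece 8:p rests on {7:p}
piece 9:s rests on {8:p}
minimal pieces: {0:p, 1:u}
ways to finish when only these pieces remain (= sum over removing one remaining piece with nothing left below it):
  1 left: {3}→1  {9}→1
  2 left: {3,9}→2  {8,9}→1
  3 left: {3,8,9}→3  {7,8,9}→1
  4 left: {3,7,8,9}→4  {6,7,8,9}→1
  5 left: {3,6,7,8,9}→5  {5,6,7,8,9}→1
  6 left: {2,3,6,7,8,9}→5  {3,5,6,7,8,9}→6  {4,5,6,7,8,9}→1
  7 left: {0,4,5,6,7,8,9}→1  {1,2,3,6,7,8,9}→5  {2,3,5,6,7,8,9}→11  {3,4,5,6,7,8,9}→7
  8 left: {0,3,4,5,6,7,8,9}→8  {1,2,3,5,6,7,8,9}→16  {2,3,4,5,6,7,8,9}→18
  placing 0:p first → 34 extensions
  placing 1:u first → 26 extensions
total linear extensions = 60

60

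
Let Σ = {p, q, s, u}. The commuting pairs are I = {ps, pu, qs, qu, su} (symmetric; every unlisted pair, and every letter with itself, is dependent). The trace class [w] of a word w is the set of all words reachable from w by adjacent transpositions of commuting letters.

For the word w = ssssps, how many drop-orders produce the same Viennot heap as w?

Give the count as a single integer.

6

piece 0:s — minimal
piece 1:s rests on {0:s}
piece 2:s rests on {1:s}
piece 3:s rests on {2:s}
piece 4:p — minimal
piece 5:s rests on {3:s}
minimal pieces: {0:s, 4:p}
ways to finish when only these pieces remain (= sum over removing one remaining piece with nothing left below it):
  1 left: {4}→1  {5}→1
  2 left: {3,5}→1  {4,5}→2
  3 left: {2,3,5}→1  {3,4,5}→3
  4 left: {1,2,3,5}→1  {2,3,4,5}→4
  placing 0:s first → 5 extensions
  placing 4:p first → 1 extensions
total linear extensions = 6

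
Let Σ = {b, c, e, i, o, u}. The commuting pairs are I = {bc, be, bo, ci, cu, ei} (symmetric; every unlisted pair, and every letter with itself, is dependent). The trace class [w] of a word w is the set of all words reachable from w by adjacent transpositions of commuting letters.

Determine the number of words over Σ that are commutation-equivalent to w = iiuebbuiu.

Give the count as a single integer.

drop 0:i onto floor
drop 1:i onto {0:i}
drop 2:u onto {1:i}
drop 3:e onto {2:u}
drop 4:b onto {2:u}
drop 5:b onto {4:b}
drop 6:u onto {3:e, 5:b}
drop 7:i onto {6:u}
drop 8:u onto {7:i}
ground layer = {0:i}
drop-orders for the pieces not yet dropped (sum over which currently-grounded one goes next):
  1 to go: {8} 1
  2 to go: {7,8} 1
  3 to go: {6,7,8} 1
  4 to go: {3,6,7,8} 1  {5,6,7,8} 1
  5 to go: {3,5,6,7,8} 2  {4,5,6,7,8} 1
  6 to go: {3,4,5,6,7,8} 3
  7 to go: {2,3,4,5,6,7,8} 3
  if 0:i drops first: 3 orders

3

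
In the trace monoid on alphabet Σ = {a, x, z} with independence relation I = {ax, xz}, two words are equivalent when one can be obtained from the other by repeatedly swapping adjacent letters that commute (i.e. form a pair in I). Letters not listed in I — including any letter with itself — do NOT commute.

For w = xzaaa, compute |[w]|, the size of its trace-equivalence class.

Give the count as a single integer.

5

drop 0:x onto floor
drop 1:z onto floor
drop 2:a onto {1:z}
drop 3:a onto {2:a}
drop 4:a onto {3:a}
ground layer = {0:x, 1:z}
drop-orders for the pieces not yet dropped (sum over which currently-grounded one goes next):
  1 to go: {0} 1  {4} 1
  2 to go: {0,4} 2  {3,4} 1
  3 to go: {0,3,4} 3  {2,3,4} 1
  if 0:x drops first: 1 orders
  if 1:z drops first: 4 orders
heap linearizations: 5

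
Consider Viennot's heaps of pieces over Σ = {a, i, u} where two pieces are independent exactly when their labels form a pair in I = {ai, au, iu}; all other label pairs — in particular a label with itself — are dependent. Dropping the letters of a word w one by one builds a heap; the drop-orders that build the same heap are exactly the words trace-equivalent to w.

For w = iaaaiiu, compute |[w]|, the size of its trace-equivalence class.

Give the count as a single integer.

140

drop 0:i onto floor
drop 1:a onto floor
drop 2:a onto {1:a}
drop 3:a onto {2:a}
drop 4:i onto {0:i}
drop 5:i onto {4:i}
drop 6:u onto floor
ground layer = {0:i, 1:a, 6:u}
drop-orders for the pieces not yet dropped (sum over which currently-grounded one goes next):
  1 to go: {3} 1  {5} 1  {6} 1
  2 to go: {2,3} 1  {3,5} 2  {3,6} 2  {4,5} 1  {5,6} 2
  3 to go: {0,4,5} 1  {1,2,3} 1  {2,3,5} 3  {2,3,6} 3  {3,4,5} 3  {3,5,6} 6  {4,5,6} 3
  4 to go: {0,3,4,5} 4  {0,4,5,6} 4  {1,2,3,5} 4  {1,2,3,6} 4  {2,3,4,5} 6  {2,3,5,6} 12  {3,4,5,6} 12
  5 to go: {0,2,3,4,5} 10  {0,3,4,5,6} 20  {1,2,3,4,5} 10  {1,2,3,5,6} 20  {2,3,4,5,6} 30
  if 0:i drops first: 60 orders
  if 1:a drops first: 60 orders
  if 6:u drops first: 20 orders
heap linearizations: 140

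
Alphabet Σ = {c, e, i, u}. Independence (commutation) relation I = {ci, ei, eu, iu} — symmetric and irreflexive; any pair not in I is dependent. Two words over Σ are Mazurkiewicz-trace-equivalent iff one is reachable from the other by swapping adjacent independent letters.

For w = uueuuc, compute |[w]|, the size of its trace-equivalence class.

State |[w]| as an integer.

0(u) covers ∅
1(u) covers 0:u
2(e) covers ∅
3(u) covers 1:u
4(u) covers 3:u
5(c) covers 2:e, 4:u
floor of heap: 0:u, 2:e
completions by unplaced set U, small U first (add the entries for U minus each lowest piece of U):
  |U|=1: {5}:1
  |U|=2: {2,5}:1  {4,5}:1
  |U|=3: {2,4,5}:2  {3,4,5}:1
  |U|=4: {1,3,4,5}:1  {2,3,4,5}:3
  start at 0(u): 4
  start at 2(e): 1
sum over floor = 5

5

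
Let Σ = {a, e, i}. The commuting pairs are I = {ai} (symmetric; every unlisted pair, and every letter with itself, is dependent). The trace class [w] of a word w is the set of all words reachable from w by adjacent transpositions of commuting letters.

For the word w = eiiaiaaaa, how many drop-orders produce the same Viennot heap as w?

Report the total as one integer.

0(e) covers ∅
1(i) covers 0:e
2(i) covers 1:i
3(a) covers 0:e
4(i) covers 2:i
5(a) covers 3:a
6(a) covers 5:a
7(a) covers 6:a
8(a) covers 7:a
floor of heap: 0:e
completions by unplaced set U, small U first (add the entries for U minus each lowest piece of U):
  |U|=1: {4}:1  {8}:1
  |U|=2: {2,4}:1  {4,8}:2  {7,8}:1
  |U|=3: {1,2,4}:1  {2,4,8}:3  {4,7,8}:3  {6,7,8}:1
  |U|=4: {1,2,4,8}:4  {2,4,7,8}:6  {4,6,7,8}:4  {5,6,7,8}:1
  |U|=5: {1,2,4,7,8}:10  {2,4,6,7,8}:10  {3,5,6,7,8}:1  {4,5,6,7,8}:5
  |U|=6: {1,2,4,6,7,8}:20  {2,4,5,6,7,8}:15  {3,4,5,6,7,8}:6
  |U|=7: {1,2,4,5,6,7,8}:35  {2,3,4,5,6,7,8}:21
  start at 0(e): 56

56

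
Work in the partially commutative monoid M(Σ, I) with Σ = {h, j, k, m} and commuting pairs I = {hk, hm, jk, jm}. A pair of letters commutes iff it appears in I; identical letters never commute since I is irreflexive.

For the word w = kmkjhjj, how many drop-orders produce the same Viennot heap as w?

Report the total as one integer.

drop 0:k onto floor
drop 1:m onto {0:k}
drop 2:k onto {1:m}
drop 3:j onto floor
drop 4:h onto {3:j}
drop 5:j onto {4:h}
drop 6:j onto {5:j}
ground layer = {0:k, 3:j}
drop-orders for the pieces not yet dropped (sum over which currently-grounded one goes next):
  1 to go: {2} 1  {6} 1
  2 to go: {1,2} 1  {2,6} 2  {5,6} 1
  3 to go: {0,1,2} 1  {1,2,6} 3  {2,5,6} 3  {4,5,6} 1
  4 to go: {0,1,2,6} 4  {1,2,5,6} 6  {2,4,5,6} 4  {3,4,5,6} 1
  5 to go: {0,1,2,5,6} 10  {1,2,4,5,6} 10  {2,3,4,5,6} 5
  if 0:k drops first: 15 orders
  if 3:j drops first: 20 orders
heap linearizations: 35

35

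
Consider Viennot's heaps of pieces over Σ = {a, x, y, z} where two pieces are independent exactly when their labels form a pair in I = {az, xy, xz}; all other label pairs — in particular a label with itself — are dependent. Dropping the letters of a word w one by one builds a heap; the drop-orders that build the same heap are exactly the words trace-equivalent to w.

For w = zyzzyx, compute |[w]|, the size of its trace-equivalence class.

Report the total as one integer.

6

piece 0:z — minimal
piece 1:y rests on {0:z}
piece 2:z rests on {1:y}
piece 3:z rests on {2:z}
piece 4:y rests on {3:z}
piece 5:x — minimal
minimal pieces: {0:z, 5:x}
ways to finish when only these pieces remain (= sum over removing one remaining piece with nothing left below it):
  1 left: {4}→1  {5}→1
  2 left: {3,4}→1  {4,5}→2
  3 left: {2,3,4}→1  {3,4,5}→3
  4 left: {1,2,3,4}→1  {2,3,4,5}→4
  placing 0:z first → 5 extensions
  placing 5:x first → 1 extensions
total linear extensions = 6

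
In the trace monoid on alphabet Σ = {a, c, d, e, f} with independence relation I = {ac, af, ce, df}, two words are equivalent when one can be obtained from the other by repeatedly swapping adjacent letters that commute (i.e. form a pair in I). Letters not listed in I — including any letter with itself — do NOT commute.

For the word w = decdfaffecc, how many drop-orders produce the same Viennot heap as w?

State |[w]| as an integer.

drop 0:d onto floor
drop 1:e onto {0:d}
drop 2:c onto {0:d}
drop 3:d onto {1:e, 2:c}
drop 4:f onto {1:e, 2:c}
drop 5:a onto {3:d}
drop 6:f onto {4:f}
drop 7:f onto {6:f}
drop 8:e onto {5:a, 7:f}
drop 9:c onto {3:d, 7:f}
drop 10:c onto {9:c}
ground layer = {0:d}
drop-orders for the pieces not yet dropped (sum over which currently-grounded one goes next):
  1 to go: {8} 1  {10} 1
  2 to go: {5,8} 1  {8,10} 2  {9,10} 1
  3 to go: {5,8,10} 3  {8,9,10} 3
  4 to go: {5,8,9,10} 6  {7,8,9,10} 3
  5 to go: {3,5,8,9,10} 6  {5,7,8,9,10} 9  {6,7,8,9,10} 3
  6 to go: {3,5,7,8,9,10} 15  {4,6,7,8,9,10} 3  {5,6,7,8,9,10} 12
  7 to go: {3,5,6,7,8,9,10} 27  {4,5,6,7,8,9,10} 15
  8 to go: {3,4,5,6,7,8,9,10} 42
  9 to go: {1,3,4,5,6,7,8,9,10} 42  {2,3,4,5,6,7,8,9,10} 42
  if 0:d drops first: 84 orders

84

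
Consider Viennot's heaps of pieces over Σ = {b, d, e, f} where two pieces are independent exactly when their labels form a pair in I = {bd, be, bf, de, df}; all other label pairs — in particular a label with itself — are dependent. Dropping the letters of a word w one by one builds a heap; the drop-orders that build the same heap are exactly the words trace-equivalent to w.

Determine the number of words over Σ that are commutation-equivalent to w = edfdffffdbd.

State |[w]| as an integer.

#0=e has no predecessor
#1=d has no predecessor
#2=f depends on [0:e]
#3=d depends on [1:d]
#4=f depends on [2:f]
#5=f depends on [4:f]
#6=f depends on [5:f]
#7=f depends on [6:f]
#8=d depends on [3:d]
#9=b has no predecessor
#10=d depends on [8:d]
sources: [0:e, 1:d, 9:b]
N(rest) = Σ N(rest − s) over sources s of rest; N(one piece) = 1:
  size 1 → [7]=1  [9]=1  [10]=1
  size 2 → [6,7]=1  [7,9]=2  [7,10]=2  [8,10]=1  [9,10]=2
  size 3 → [3,8,10]=1  [5,6,7]=1  [6,7,9]=3  [6,7,10]=3  [7,8,10]=3  [7,9,10]=6  [8,9,10]=3
  size 4 → [1,3,8,10]=1  [3,7,8,10]=4  [3,8,9,10]=4  [4,5,6,7]=1  [5,6,7,9]=4  [5,6,7,10]=4  [6,7,8,10]=6  [6,7,9,10]=12  [7,8,9,10]=12
  size 5 → [1,3,7,8,10]=5  [1,3,8,9,10]=5  [2,4,5,6,7]=1  [3,6,7,8,10]=10  [3,7,8,9,10]=20  [4,5,6,7,9]=5  [4,5,6,7,10]=5  [5,6,7,8,10]=10  [5,6,7,9,10]=20  [6,7,8,9,10]=30
  size 6 → [0,2,4,5,6,7]=1  [1,3,6,7,8,10]=15  [1,3,7,8,9,10]=30  [2,4,5,6,7,9]=6  [2,4,5,6,7,10]=6  [3,5,6,7,8,10]=20  [3,6,7,8,9,10]=60  [4,5,6,7,8,10]=15  [4,5,6,7,9,10]=30  [5,6,7,8,9,10]=60
  size 7 → [0,2,4,5,6,7,9]=7  [0,2,4,5,6,7,10]=7  [1,3,5,6,7,8,10]=35  [1,3,6,7,8,9,10]=105  [2,4,5,6,7,8,10]=21  [2,4,5,6,7,9,10]=42  [3,4,5,6,7,8,10]=35  [3,5,6,7,8,9,10]=140  [4,5,6,7,8,9,10]=105
  size 8 → [0,2,4,5,6,7,8,10]=28  [0,2,4,5,6,7,9,10]=56  [1,3,4,5,6,7,8,10]=70  [1,3,5,6,7,8,9,10]=280  [2,3,4,5,6,7,8,10]=56  [2,4,5,6,7,8,9,10]=168  [3,4,5,6,7,8,9,10]=280
  size 9 → [0,2,3,4,5,6,7,8,10]=84  [0,2,4,5,6,7,8,9,10]=252  [1,2,3,4,5,6,7,8,10]=126  [1,3,4,5,6,7,8,9,10]=630  [2,3,4,5,6,7,8,9,10]=504
  first=0(e) contributes 1260
  first=1(d) contributes 840
  first=9(b) contributes 210
|[w]| = 2310

2310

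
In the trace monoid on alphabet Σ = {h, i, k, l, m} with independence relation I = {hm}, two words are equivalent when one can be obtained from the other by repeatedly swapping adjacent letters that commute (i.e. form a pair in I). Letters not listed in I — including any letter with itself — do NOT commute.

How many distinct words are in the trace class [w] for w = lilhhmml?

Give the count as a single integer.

6

piece 0:l — minimal
piece 1:i rests on {0:l}
piece 2:l rests on {1:i}
piece 3:h rests on {2:l}
piece 4:h rests on {3:h}
piece 5:m rests on {2:l}
piece 6:m rests on {5:m}
piece 7:l rests on {4:h, 6:m}
minimal pieces: {0:l}
ways to finish when only these pieces remain (= sum over removing one remaining piece with nothing left below it):
  1 left: {7}→1
  2 left: {4,7}→1  {6,7}→1
  3 left: {3,4,7}→1  {4,6,7}→2  {5,6,7}→1
  4 left: {3,4,6,7}→3  {4,5,6,7}→3
  5 left: {3,4,5,6,7}→6
  6 left: {2,3,4,5,6,7}→6
  placing 0:l first → 6 extensions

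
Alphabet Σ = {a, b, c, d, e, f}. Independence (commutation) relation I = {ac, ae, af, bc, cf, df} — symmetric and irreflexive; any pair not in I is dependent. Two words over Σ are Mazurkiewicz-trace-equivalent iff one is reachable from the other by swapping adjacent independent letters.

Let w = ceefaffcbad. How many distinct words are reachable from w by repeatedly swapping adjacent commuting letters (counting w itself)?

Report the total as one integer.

46

#0=c has no predecessor
#1=e depends on [0:c]
#2=e depends on [1:e]
#3=f depends on [2:e]
#4=a has no predecessor
#5=f depends on [3:f]
#6=f depends on [5:f]
#7=c depends on [2:e]
#8=b depends on [4:a, 6:f]
#9=a depends on [8:b]
#10=d depends on [7:c, 9:a]
sources: [0:c, 4:a]
N(rest) = Σ N(rest − s) over sources s of rest; N(one piece) = 1:
  size 1 → [10]=1
  size 2 → [7,10]=1  [9,10]=1
  size 3 → [7,9,10]=2  [8,9,10]=1
  size 4 → [4,8,9,10]=1  [6,8,9,10]=1  [7,8,9,10]=3
  size 5 → [4,6,8,9,10]=2  [4,7,8,9,10]=4  [5,6,8,9,10]=1  [6,7,8,9,10]=4
  size 6 → [3,5,6,8,9,10]=1  [4,5,6,8,9,10]=3  [4,6,7,8,9,10]=10  [5,6,7,8,9,10]=5
  size 7 → [3,4,5,6,8,9,10]=4  [3,5,6,7,8,9,10]=6  [4,5,6,7,8,9,10]=18
  size 8 → [2,3,5,6,7,8,9,10]=6  [3,4,5,6,7,8,9,10]=28
  size 9 → [1,2,3,5,6,7,8,9,10]=6  [2,3,4,5,6,7,8,9,10]=34
  first=0(c) contributes 40
  first=4(a) contributes 6
|[w]| = 46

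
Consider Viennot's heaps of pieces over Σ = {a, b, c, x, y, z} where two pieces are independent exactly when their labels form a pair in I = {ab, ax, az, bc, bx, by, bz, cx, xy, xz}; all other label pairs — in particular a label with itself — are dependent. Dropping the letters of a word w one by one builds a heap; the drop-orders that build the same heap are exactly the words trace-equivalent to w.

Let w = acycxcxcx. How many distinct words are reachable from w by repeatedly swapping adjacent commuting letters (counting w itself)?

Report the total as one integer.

84

piece 0:a — minimal
piece 1:c rests on {0:a}
piece 2:y rests on {1:c}
piece 3:c rests on {2:y}
piece 4:x — minimal
piece 5:c rests on {3:c}
piece 6:x rests on {4:x}
piece 7:c rests on {5:c}
piece 8:x rests on {6:x}
minimal pieces: {0:a, 4:x}
ways to finish when only these pieces remain (= sum over removing one remaining piece with nothing left below it):
  1 left: {7}→1  {8}→1
  2 left: {5,7}→1  {6,8}→1  {7,8}→2
  3 left: {3,5,7}→1  {4,6,8}→1  {5,7,8}→3  {6,7,8}→3
  4 left: {2,3,5,7}→1  {3,5,7,8}→4  {4,6,7,8}→4  {5,6,7,8}→6
  5 left: {1,2,3,5,7}→1  {2,3,5,7,8}→5  {3,5,6,7,8}→10  {4,5,6,7,8}→10
  6 left: {0,1,2,3,5,7}→1  {1,2,3,5,7,8}→6  {2,3,5,6,7,8}→15  {3,4,5,6,7,8}→20
  7 left: {0,1,2,3,5,7,8}→7  {1,2,3,5,6,7,8}→21  {2,3,4,5,6,7,8}→35
  placing 0:a first → 56 extensions
  placing 4:x first → 28 extensions
total linear extensions = 84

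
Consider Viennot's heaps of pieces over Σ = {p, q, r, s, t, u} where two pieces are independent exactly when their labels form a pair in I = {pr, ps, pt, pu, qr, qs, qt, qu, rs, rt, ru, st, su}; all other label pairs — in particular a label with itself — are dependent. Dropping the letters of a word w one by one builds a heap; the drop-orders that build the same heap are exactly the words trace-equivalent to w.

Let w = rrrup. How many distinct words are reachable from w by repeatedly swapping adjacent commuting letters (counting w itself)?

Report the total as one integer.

#0=r has no predecessor
#1=r depends on [0:r]
#2=r depends on [1:r]
#3=u has no predecessor
#4=p has no predecessor
sources: [0:r, 3:u, 4:p]
N(rest) = Σ N(rest − s) over sources s of rest; N(one piece) = 1:
  size 1 → [2]=1  [3]=1  [4]=1
  size 2 → [1,2]=1  [2,3]=2  [2,4]=2  [3,4]=2
  size 3 → [0,1,2]=1  [1,2,3]=3  [1,2,4]=3  [2,3,4]=6
  first=0(r) contributes 12
  first=3(u) contributes 4
  first=4(p) contributes 4
|[w]| = 20

20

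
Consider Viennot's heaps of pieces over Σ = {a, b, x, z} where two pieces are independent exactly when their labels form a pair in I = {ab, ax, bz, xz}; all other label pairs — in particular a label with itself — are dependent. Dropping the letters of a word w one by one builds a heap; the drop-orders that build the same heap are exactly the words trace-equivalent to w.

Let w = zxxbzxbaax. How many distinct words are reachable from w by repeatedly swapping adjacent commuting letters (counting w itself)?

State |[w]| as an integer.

#0=z has no predecessor
#1=x has no predecessor
#2=x depends on [1:x]
#3=b depends on [2:x]
#4=z depends on [0:z]
#5=x depends on [3:b]
#6=b depends on [5:x]
#7=a depends on [4:z]
#8=a depends on [7:a]
#9=x depends on [6:b]
sources: [0:z, 1:x]
N(rest) = Σ N(rest − s) over sources s of rest; N(one piece) = 1:
  size 1 → [8]=1  [9]=1
  size 2 → [6,9]=1  [7,8]=1  [8,9]=2
  size 3 → [4,7,8]=1  [5,6,9]=1  [6,8,9]=3  [7,8,9]=3
  size 4 → [0,4,7,8]=1  [3,5,6,9]=1  [4,7,8,9]=4  [5,6,8,9]=4  [6,7,8,9]=6
  size 5 → [0,4,7,8,9]=5  [2,3,5,6,9]=1  [3,5,6,8,9]=5  [4,6,7,8,9]=10  [5,6,7,8,9]=10
  size 6 → [0,4,6,7,8,9]=15  [1,2,3,5,6,9]=1  [2,3,5,6,8,9]=6  [3,5,6,7,8,9]=15  [4,5,6,7,8,9]=20
  size 7 → [0,4,5,6,7,8,9]=35  [1,2,3,5,6,8,9]=7  [2,3,5,6,7,8,9]=21  [3,4,5,6,7,8,9]=35
  size 8 → [0,3,4,5,6,7,8,9]=70  [1,2,3,5,6,7,8,9]=28  [2,3,4,5,6,7,8,9]=56
  first=0(z) contributes 84
  first=1(x) contributes 126
|[w]| = 210

210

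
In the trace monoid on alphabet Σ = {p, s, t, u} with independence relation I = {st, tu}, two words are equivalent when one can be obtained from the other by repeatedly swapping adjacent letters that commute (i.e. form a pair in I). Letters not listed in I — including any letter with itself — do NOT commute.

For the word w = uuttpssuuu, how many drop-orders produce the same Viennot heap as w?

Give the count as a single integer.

6

piece 0:u — minimal
piece 1:u rests on {0:u}
piece 2:t — minimal
piece 3:t rests on {2:t}
piece 4:p rests on {1:u, 3:t}
piece 5:s rests on {4:p}
piece 6:s rests on {5:s}
piece 7:u rests on {6:s}
piece 8:u rests on {7:u}
piece 9:u rests on {8:u}
minimal pieces: {0:u, 2:t}
ways to finish when only these pieces remain (= sum over removing one remaining piece with nothing left below it):
  1 left: {9}→1
  2 left: {8,9}→1
  3 left: {7,8,9}→1
  4 left: {6,7,8,9}→1
  5 left: {5,6,7,8,9}→1
  6 left: {4,5,6,7,8,9}→1
  7 left: {1,4,5,6,7,8,9}→1  {3,4,5,6,7,8,9}→1
  8 left: {0,1,4,5,6,7,8,9}→1  {1,3,4,5,6,7,8,9}→2  {2,3,4,5,6,7,8,9}→1
  placing 0:u first → 3 extensions
  placing 2:t first → 3 extensions
total linear extensions = 6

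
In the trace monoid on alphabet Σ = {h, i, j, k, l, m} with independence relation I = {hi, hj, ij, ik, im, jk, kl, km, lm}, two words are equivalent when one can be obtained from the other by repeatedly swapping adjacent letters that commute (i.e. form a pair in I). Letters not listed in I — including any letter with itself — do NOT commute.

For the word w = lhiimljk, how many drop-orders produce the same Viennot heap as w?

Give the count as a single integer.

47

0(l) covers ∅
1(h) covers 0:l
2(i) covers 0:l
3(i) covers 2:i
4(m) covers 1:h
5(l) covers 1:h, 3:i
6(j) covers 4:m, 5:l
7(k) covers 1:h
floor of heap: 0:l
completions by unplaced set U, small U first (add the entries for U minus each lowest piece of U):
  |U|=1: {6}:1  {7}:1
  |U|=2: {4,6}:1  {5,6}:1  {6,7}:2
  |U|=3: {3,5,6}:1  {4,5,6}:2  {4,6,7}:3  {5,6,7}:3
  |U|=4: {2,3,5,6}:1  {3,4,5,6}:3  {3,5,6,7}:4  {4,5,6,7}:8
  |U|=5: {1,4,5,6,7}:8  {2,3,4,5,6}:4  {2,3,5,6,7}:5  {3,4,5,6,7}:15
  |U|=6: {1,3,4,5,6,7}:23  {2,3,4,5,6,7}:24
  start at 0(l): 47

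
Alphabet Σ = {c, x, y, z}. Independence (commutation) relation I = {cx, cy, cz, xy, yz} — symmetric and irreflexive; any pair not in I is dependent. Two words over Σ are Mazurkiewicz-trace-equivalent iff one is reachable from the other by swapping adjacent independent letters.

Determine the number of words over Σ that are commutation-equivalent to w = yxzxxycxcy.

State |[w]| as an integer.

#0=y has no predecessor
#1=x has no predecessor
#2=z depends on [1:x]
#3=x depends on [2:z]
#4=x depends on [3:x]
#5=y depends on [0:y]
#6=c has no predecessor
#7=x depends on [4:x]
#8=c depends on [6:c]
#9=y depends on [5:y]
sources: [0:y, 1:x, 6:c]
N(rest) = Σ N(rest − s) over sources s of rest; N(one piece) = 1:
  size 1 → [7]=1  [8]=1  [9]=1
  size 2 → [4,7]=1  [5,9]=1  [6,8]=1  [7,8]=2  [7,9]=2  [8,9]=2
  size 3 → [0,5,9]=1  [3,4,7]=1  [4,7,8]=3  [4,7,9]=3  [5,7,9]=3  [5,8,9]=3  [6,7,8]=3  [6,8,9]=3  [7,8,9]=6
  size 4 → [0,5,7,9]=4  [0,5,8,9]=4  [2,3,4,7]=1  [3,4,7,8]=4  [3,4,7,9]=4  [4,5,7,9]=6  [4,6,7,8]=6  [4,7,8,9]=12  [5,6,8,9]=6  [5,7,8,9]=12  [6,7,8,9]=12
  size 5 → [0,4,5,7,9]=10  [0,5,6,8,9]=10  [0,5,7,8,9]=20  [1,2,3,4,7]=1  [2,3,4,7,8]=5  [2,3,4,7,9]=5  [3,4,5,7,9]=10  [3,4,6,7,8]=10  [3,4,7,8,9]=20  [4,5,7,8,9]=30  [4,6,7,8,9]=30  [5,6,7,8,9]=30
  size 6 → [0,3,4,5,7,9]=20  [0,4,5,7,8,9]=60  [0,5,6,7,8,9]=60  [1,2,3,4,7,8]=6  [1,2,3,4,7,9]=6  [2,3,4,5,7,9]=15  [2,3,4,6,7,8]=15  [2,3,4,7,8,9]=30  [3,4,5,7,8,9]=60  [3,4,6,7,8,9]=60  [4,5,6,7,8,9]=90
  size 7 → [0,2,3,4,5,7,9]=35  [0,3,4,5,7,8,9]=140  [0,4,5,6,7,8,9]=210  [1,2,3,4,5,7,9]=21  [1,2,3,4,6,7,8]=21  [1,2,3,4,7,8,9]=42  [2,3,4,5,7,8,9]=105  [2,3,4,6,7,8,9]=105  [3,4,5,6,7,8,9]=210
  size 8 → [0,1,2,3,4,5,7,9]=56  [0,2,3,4,5,7,8,9]=280  [0,3,4,5,6,7,8,9]=560  [1,2,3,4,5,7,8,9]=168  [1,2,3,4,6,7,8,9]=168  [2,3,4,5,6,7,8,9]=420
  first=0(y) contributes 756
  first=1(x) contributes 1260
  first=6(c) contributes 504
|[w]| = 2520

2520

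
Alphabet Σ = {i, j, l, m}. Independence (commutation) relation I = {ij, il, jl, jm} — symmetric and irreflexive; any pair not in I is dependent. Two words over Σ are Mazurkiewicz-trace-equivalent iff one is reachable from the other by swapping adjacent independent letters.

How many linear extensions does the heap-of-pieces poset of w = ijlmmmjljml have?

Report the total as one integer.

330

drop 0:i onto floor
drop 1:j onto floor
drop 2:l onto floor
drop 3:m onto {0:i, 2:l}
drop 4:m onto {3:m}
drop 5:m onto {4:m}
drop 6:j onto {1:j}
drop 7:l onto {5:m}
drop 8:j onto {6:j}
drop 9:m onto {7:l}
drop 10:l onto {9:m}
ground layer = {0:i, 1:j, 2:l}
drop-orders for the pieces not yet dropped (sum over which currently-grounded one goes next):
  1 to go: {8} 1  {10} 1
  2 to go: {6,8} 1  {8,10} 2  {9,10} 1
  3 to go: {1,6,8} 1  {6,8,10} 3  {7,9,10} 1  {8,9,10} 3
  4 to go: {1,6,8,10} 4  {5,7,9,10} 1  {6,8,9,10} 6  {7,8,9,10} 4
  5 to go: {1,6,8,9,10} 10  {4,5,7,9,10} 1  {5,7,8,9,10} 5  {6,7,8,9,10} 10
  6 to go: {1,6,7,8,9,10} 20  {3,4,5,7,9,10} 1  {4,5,7,8,9,10} 6  {5,6,7,8,9,10} 15
  7 to go: {0,3,4,5,7,9,10} 1  {1,5,6,7,8,9,10} 35  {2,3,4,5,7,9,10} 1  {3,4,5,7,8,9,10} 7  {4,5,6,7,8,9,10} 21
  8 to go: {0,2,3,4,5,7,9,10} 2  {0,3,4,5,7,8,9,10} 8  {1,4,5,6,7,8,9,10} 56  {2,3,4,5,7,8,9,10} 8  {3,4,5,6,7,8,9,10} 28
  9 to go: {0,2,3,4,5,7,8,9,10} 18  {0,3,4,5,6,7,8,9,10} 36  {1,3,4,5,6,7,8,9,10} 84  {2,3,4,5,6,7,8,9,10} 36
  if 0:i drops first: 120 orders
  if 1:j drops first: 90 orders
  if 2:l drops first: 120 orders
heap linearizations: 330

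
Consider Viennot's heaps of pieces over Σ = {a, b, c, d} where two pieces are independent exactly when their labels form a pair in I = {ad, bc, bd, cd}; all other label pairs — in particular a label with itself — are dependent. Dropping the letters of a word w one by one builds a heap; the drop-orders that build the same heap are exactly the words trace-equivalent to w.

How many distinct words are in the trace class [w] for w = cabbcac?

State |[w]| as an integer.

3

0(c) covers ∅
1(a) covers 0:c
2(b) covers 1:a
3(b) covers 2:b
4(c) covers 1:a
5(a) covers 3:b, 4:c
6(c) covers 5:a
floor of heap: 0:c
completions by unplaced set U, small U first (add the entries for U minus each lowest piece of U):
  |U|=1: {6}:1
  |U|=2: {5,6}:1
  |U|=3: {3,5,6}:1  {4,5,6}:1
  |U|=4: {2,3,5,6}:1  {3,4,5,6}:2
  |U|=5: {2,3,4,5,6}:3
  start at 0(c): 3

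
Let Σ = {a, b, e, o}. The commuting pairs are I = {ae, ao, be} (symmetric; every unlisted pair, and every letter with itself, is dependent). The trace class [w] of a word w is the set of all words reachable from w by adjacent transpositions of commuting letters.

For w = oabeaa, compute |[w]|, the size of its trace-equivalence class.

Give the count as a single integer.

9

piece 0:o — minimal
piece 1:a — minimal
piece 2:b rests on {0:o, 1:a}
piece 3:e rests on {0:o}
piece 4:a rests on {2:b}
piece 5:a rests on {4:a}
minimal pieces: {0:o, 1:a}
ways to finish when only these pieces remain (= sum over removing one remaining piece with nothing left below it):
  1 left: {3}→1  {5}→1
  2 left: {3,5}→2  {4,5}→1
  3 left: {2,4,5}→1  {3,4,5}→3
  4 left: {1,2,4,5}→1  {2,3,4,5}→4
  placing 0:o first → 5 extensions
  placing 1:a first → 4 extensions
total linear extensions = 9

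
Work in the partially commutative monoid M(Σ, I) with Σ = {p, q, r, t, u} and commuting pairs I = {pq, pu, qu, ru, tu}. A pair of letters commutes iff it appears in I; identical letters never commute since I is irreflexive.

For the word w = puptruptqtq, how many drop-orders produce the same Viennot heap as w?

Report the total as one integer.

55

#0=p has no predecessor
#1=u has no predecessor
#2=p depends on [0:p]
#3=t depends on [2:p]
#4=r depends on [3:t]
#5=u depends on [1:u]
#6=p depends on [4:r]
#7=t depends on [6:p]
#8=q depends on [7:t]
#9=t depends on [8:q]
#10=q depends on [9:t]
sources: [0:p, 1:u]
N(rest) = Σ N(rest − s) over sources s of rest; N(one piece) = 1:
  size 1 → [5]=1  [10]=1
  size 2 → [1,5]=1  [5,10]=2  [9,10]=1
  size 3 → [1,5,10]=3  [5,9,10]=3  [8,9,10]=1
  size 4 → [1,5,9,10]=6  [5,8,9,10]=4  [7,8,9,10]=1
  size 5 → [1,5,8,9,10]=10  [5,7,8,9,10]=5  [6,7,8,9,10]=1
  size 6 → [1,5,7,8,9,10]=15  [4,6,7,8,9,10]=1  [5,6,7,8,9,10]=6
  size 7 → [1,5,6,7,8,9,10]=21  [3,4,6,7,8,9,10]=1  [4,5,6,7,8,9,10]=7
  size 8 → [1,4,5,6,7,8,9,10]=28  [2,3,4,6,7,8,9,10]=1  [3,4,5,6,7,8,9,10]=8
  size 9 → [0,2,3,4,6,7,8,9,10]=1  [1,3,4,5,6,7,8,9,10]=36  [2,3,4,5,6,7,8,9,10]=9
  first=0(p) contributes 45
  first=1(u) contributes 10
|[w]| = 55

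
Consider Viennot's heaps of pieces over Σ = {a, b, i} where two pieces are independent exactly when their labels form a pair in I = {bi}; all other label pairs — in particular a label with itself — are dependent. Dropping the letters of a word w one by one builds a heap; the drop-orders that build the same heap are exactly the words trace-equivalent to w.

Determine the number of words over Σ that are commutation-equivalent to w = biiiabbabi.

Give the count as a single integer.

8

piece 0:b — minimal
piece 1:i — minimal
piece 2:i rests on {1:i}
piece 3:i rests on {2:i}
piece 4:a rests on {0:b, 3:i}
piece 5:b rests on {4:a}
piece 6:b rests on {5:b}
piece 7:a rests on {6:b}
piece 8:b rests on {7:a}
piece 9:i rests on {7:a}
minimal pieces: {0:b, 1:i}
ways to finish when only these pieces remain (= sum over removing one remaining piece with nothing left below it):
  1 left: {8}→1  {9}→1
  2 left: {8,9}→2
  3 left: {7,8,9}→2
  4 left: {6,7,8,9}→2
  5 left: {5,6,7,8,9}→2
  6 left: {4,5,6,7,8,9}→2
  7 left: {0,4,5,6,7,8,9}→2  {3,4,5,6,7,8,9}→2
  8 left: {0,3,4,5,6,7,8,9}→4  {2,3,4,5,6,7,8,9}→2
  placing 0:b first → 2 extensions
  placing 1:i first → 6 extensions
total linear extensions = 8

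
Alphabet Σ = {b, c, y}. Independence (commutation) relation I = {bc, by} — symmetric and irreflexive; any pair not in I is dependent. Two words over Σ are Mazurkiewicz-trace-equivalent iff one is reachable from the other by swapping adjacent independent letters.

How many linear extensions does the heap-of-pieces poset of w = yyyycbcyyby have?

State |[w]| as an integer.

55

drop 0:y onto floor
drop 1:y onto {0:y}
drop 2:y onto {1:y}
drop 3:y onto {2:y}
drop 4:c onto {3:y}
drop 5:b onto floor
drop 6:c onto {4:c}
drop 7:y onto {6:c}
drop 8:y onto {7:y}
drop 9:b onto {5:b}
drop 10:y onto {8:y}
ground layer = {0:y, 5:b}
drop-orders for the pieces not yet dropped (sum over which currently-grounded one goes next):
  1 to go: {9} 1  {10} 1
  2 to go: {5,9} 1  {8,10} 1  {9,10} 2
  3 to go: {5,9,10} 3  {7,8,10} 1  {8,9,10} 3
  4 to go: {5,8,9,10} 6  {6,7,8,10} 1  {7,8,9,10} 4
  5 to go: {4,6,7,8,10} 1  {5,7,8,9,10} 10  {6,7,8,9,10} 5
  6 to go: {3,4,6,7,8,10} 1  {4,6,7,8,9,10} 6  {5,6,7,8,9,10} 15
  7 to go: {2,3,4,6,7,8,10} 1  {3,4,6,7,8,9,10} 7  {4,5,6,7,8,9,10} 21
  8 to go: {1,2,3,4,6,7,8,10} 1  {2,3,4,6,7,8,9,10} 8  {3,4,5,6,7,8,9,10} 28
  9 to go: {0,1,2,3,4,6,7,8,10} 1  {1,2,3,4,6,7,8,9,10} 9  {2,3,4,5,6,7,8,9,10} 36
  if 0:y drops first: 45 orders
  if 5:b drops first: 10 orders
heap linearizations: 55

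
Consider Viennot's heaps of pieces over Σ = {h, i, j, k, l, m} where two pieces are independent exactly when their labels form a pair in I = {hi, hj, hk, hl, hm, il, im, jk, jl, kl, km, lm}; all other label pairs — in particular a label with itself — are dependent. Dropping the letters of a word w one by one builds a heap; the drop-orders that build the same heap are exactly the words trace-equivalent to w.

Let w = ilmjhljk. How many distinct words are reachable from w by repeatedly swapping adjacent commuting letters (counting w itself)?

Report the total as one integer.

#0=i has no predecessor
#1=l has no predecessor
#2=m has no predecessor
#3=j depends on [0:i, 2:m]
#4=h has no predecessor
#5=l depends on [1:l]
#6=j depends on [3:j]
#7=k depends on [0:i]
sources: [0:i, 1:l, 2:m, 4:h]
N(rest) = Σ N(rest − s) over sources s of rest; N(one piece) = 1:
  size 1 → [4]=1  [5]=1  [6]=1  [7]=1
  size 2 → [1,5]=1  [3,6]=1  [4,5]=2  [4,6]=2  [4,7]=2  [5,6]=2  [5,7]=2  [6,7]=2
  size 3 → [1,4,5]=3  [1,5,6]=3  [1,5,7]=3  [2,3,6]=1  [3,4,6]=3  [3,5,6]=3  [3,6,7]=3  [4,5,6]=6  [4,5,7]=6  [4,6,7]=6  [5,6,7]=6
  size 4 → [0,3,6,7]=3  [1,3,5,6]=6  [1,4,5,6]=12  [1,4,5,7]=12  [1,5,6,7]=12  [2,3,4,6]=4  [2,3,5,6]=4  [2,3,6,7]=4  [3,4,5,6]=12  [3,4,6,7]=12  [3,5,6,7]=12  [4,5,6,7]=24
  size 5 → [0,2,3,6,7]=7  [0,3,4,6,7]=15  [0,3,5,6,7]=15  [1,2,3,5,6]=10  [1,3,4,5,6]=30  [1,3,5,6,7]=30  [1,4,5,6,7]=60  [2,3,4,5,6]=20  [2,3,4,6,7]=20  [2,3,5,6,7]=20  [3,4,5,6,7]=60
  size 6 → [0,1,3,5,6,7]=45  [0,2,3,4,6,7]=42  [0,2,3,5,6,7]=42  [0,3,4,5,6,7]=90  [1,2,3,4,5,6]=60  [1,2,3,5,6,7]=60  [1,3,4,5,6,7]=180  [2,3,4,5,6,7]=120
  first=0(i) contributes 420
  first=1(l) contributes 294
  first=2(m) contributes 315
  first=4(h) contributes 147
|[w]| = 1176

1176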